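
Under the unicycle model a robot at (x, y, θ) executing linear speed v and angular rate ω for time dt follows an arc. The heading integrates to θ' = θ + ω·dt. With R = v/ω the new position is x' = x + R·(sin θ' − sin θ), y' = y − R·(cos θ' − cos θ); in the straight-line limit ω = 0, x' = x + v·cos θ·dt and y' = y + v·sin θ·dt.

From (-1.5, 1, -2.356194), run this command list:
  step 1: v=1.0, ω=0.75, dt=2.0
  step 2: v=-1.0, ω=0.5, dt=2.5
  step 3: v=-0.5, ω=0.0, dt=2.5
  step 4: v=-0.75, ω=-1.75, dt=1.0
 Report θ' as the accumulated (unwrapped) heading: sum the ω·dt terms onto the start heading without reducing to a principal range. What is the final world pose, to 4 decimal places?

step 1: θ'=-0.8562 (R=1.3333) → pose (-1.5643, -0.8166, -0.8562)
step 2: θ'=0.3938 (R=-2.0000) → pose (-3.8424, -0.2803, 0.3938)
step 3: θ'=0.3938 (straight) → pose (-4.9968, -0.7599, 0.3938)
step 4: θ'=-1.3562 (R=0.4286) → pose (-5.5800, -0.4554, -1.3562)

(-5.5800, -0.4554, -1.3562)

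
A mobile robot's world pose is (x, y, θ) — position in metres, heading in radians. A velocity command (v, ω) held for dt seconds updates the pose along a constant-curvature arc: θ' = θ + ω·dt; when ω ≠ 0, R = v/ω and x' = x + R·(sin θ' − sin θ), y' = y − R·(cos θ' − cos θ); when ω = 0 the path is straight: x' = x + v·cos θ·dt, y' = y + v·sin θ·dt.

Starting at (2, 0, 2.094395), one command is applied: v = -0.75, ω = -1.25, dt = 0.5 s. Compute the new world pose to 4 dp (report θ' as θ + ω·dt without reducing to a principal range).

(2.0773, -0.3607, 1.4694)

θ' = 2.0944 + -1.25·0.5 = 1.4694
R = v/ω = -0.75/-1.25 = 0.6000
x' = 2 + 0.6000·(sin 1.4694 − sin 2.0944) = 2.0773
y' = 0 − 0.6000·(cos 1.4694 − cos 2.0944) = -0.3607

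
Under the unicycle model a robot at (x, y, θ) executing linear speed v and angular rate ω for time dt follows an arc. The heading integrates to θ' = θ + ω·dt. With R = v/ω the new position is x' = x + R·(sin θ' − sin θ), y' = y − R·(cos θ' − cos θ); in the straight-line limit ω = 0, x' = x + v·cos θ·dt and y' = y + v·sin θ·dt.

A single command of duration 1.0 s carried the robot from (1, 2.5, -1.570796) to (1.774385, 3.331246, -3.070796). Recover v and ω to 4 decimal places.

v = -1.2500, ω = -1.5000

Δθ = -3.070796 − -1.570796 = -1.500000
ω = Δθ/dt = -1.500000/1.0 = -1.5000
R = −Δy/(cos θ' − cos θ) = 0.8333
v = R·ω = 0.8333·-1.5000 = -1.2500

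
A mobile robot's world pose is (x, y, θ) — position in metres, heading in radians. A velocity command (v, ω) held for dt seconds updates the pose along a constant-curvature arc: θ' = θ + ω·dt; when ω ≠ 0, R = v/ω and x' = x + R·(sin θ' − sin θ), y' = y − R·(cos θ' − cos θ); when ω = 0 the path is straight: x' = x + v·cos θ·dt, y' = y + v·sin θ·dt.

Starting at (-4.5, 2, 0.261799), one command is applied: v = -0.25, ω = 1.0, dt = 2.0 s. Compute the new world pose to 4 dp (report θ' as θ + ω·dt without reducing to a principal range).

(-4.6279, 1.5992, 2.2618)

θ' = 0.2618 + 1.0·2.0 = 2.2618
R = v/ω = -0.25/1.0 = -0.2500
x' = -4.5 + -0.2500·(sin 2.2618 − sin 0.2618) = -4.6279
y' = 2 − -0.2500·(cos 2.2618 − cos 0.2618) = 1.5992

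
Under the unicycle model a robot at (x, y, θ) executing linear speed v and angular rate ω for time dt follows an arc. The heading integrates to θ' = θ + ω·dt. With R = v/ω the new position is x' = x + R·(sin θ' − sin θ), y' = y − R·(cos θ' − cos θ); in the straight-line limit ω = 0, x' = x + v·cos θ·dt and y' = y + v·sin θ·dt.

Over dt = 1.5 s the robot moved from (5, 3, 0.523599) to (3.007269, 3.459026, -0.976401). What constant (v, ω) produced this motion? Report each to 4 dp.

v = -1.5000, ω = -1.0000

Δθ = -0.976401 − 0.523599 = -1.500000
ω = Δθ/dt = -1.500000/1.5 = -1.0000
R = Δx/(sin θ' − sin θ) = 1.5000
v = R·ω = 1.5000·-1.0000 = -1.5000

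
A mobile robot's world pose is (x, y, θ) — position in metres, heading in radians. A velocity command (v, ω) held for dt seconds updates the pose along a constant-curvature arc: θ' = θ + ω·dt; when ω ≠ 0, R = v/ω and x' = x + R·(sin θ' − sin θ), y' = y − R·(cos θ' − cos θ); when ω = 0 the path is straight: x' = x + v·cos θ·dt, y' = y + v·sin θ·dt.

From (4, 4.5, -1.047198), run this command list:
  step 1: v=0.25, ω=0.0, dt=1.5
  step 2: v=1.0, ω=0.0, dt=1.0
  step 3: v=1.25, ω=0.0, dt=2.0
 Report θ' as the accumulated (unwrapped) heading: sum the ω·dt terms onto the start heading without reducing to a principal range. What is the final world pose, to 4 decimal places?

(5.9375, 1.1442, -1.0472)

step 1: θ'=-1.0472 (straight) → pose (4.1875, 4.1752, -1.0472)
step 2: θ'=-1.0472 (straight) → pose (4.6875, 3.3092, -1.0472)
step 3: θ'=-1.0472 (straight) → pose (5.9375, 1.1442, -1.0472)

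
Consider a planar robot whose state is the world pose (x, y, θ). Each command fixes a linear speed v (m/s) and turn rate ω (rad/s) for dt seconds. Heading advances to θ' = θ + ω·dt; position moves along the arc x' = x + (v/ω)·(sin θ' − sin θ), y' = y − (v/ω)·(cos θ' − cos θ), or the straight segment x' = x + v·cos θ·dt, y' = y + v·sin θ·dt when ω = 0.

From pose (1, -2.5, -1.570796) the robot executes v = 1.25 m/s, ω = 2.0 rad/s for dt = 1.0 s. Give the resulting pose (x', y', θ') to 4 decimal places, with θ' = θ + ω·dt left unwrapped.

(1.8851, -3.0683, 0.4292)

θ' = -1.5708 + 2.0·1.0 = 0.4292
R = v/ω = 1.25/2.0 = 0.6250
x' = 1 + 0.6250·(sin 0.4292 − sin -1.5708) = 1.8851
y' = -2.5 − 0.6250·(cos 0.4292 − cos -1.5708) = -3.0683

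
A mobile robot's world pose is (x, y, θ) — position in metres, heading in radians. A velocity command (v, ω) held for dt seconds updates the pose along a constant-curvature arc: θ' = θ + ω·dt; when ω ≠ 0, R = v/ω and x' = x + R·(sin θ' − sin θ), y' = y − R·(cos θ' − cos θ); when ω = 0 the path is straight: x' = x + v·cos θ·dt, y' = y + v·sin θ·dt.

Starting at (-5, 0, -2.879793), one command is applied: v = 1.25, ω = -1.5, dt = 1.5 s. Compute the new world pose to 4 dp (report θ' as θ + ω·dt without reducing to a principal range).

(-5.9775, 1.1428, -5.1298)

θ' = -2.8798 + -1.5·1.5 = -5.1298
R = v/ω = 1.25/-1.5 = -0.8333
x' = -5 + -0.8333·(sin -5.1298 − sin -2.8798) = -5.9775
y' = 0 − -0.8333·(cos -5.1298 − cos -2.8798) = 1.1428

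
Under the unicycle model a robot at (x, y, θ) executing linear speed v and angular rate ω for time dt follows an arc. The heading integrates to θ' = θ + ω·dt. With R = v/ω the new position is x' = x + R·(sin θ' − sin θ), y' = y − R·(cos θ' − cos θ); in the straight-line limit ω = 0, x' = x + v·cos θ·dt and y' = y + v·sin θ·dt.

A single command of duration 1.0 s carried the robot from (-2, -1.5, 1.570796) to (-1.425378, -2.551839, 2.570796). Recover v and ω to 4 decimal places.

Δθ = 2.570796 − 1.570796 = 1.000000
ω = Δθ/dt = 1.000000/1.0 = 1.0000
R = −Δy/(cos θ' − cos θ) = -1.2500
v = R·ω = -1.2500·1.0000 = -1.2500

v = -1.2500, ω = 1.0000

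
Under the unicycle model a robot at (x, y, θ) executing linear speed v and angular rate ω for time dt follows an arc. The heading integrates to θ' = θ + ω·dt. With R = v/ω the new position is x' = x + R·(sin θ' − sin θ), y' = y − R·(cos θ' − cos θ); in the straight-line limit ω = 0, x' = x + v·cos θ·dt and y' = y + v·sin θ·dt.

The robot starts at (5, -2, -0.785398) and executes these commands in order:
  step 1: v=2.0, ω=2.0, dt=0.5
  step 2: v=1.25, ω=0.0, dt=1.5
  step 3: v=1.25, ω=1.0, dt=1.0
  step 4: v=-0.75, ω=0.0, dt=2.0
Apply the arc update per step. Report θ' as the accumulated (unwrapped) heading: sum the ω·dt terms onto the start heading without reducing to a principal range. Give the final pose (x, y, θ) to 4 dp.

step 1: θ'=0.2146 (R=1.0000) → pose (5.9201, -2.2700, 0.2146)
step 2: θ'=0.2146 (straight) → pose (7.7521, -1.8707, 0.2146)
step 3: θ'=1.2146 (R=1.2500) → pose (8.6574, -1.0852, 1.2146)
step 4: θ'=1.2146 (straight) → pose (8.1343, -2.4911, 1.2146)

(8.1343, -2.4911, 1.2146)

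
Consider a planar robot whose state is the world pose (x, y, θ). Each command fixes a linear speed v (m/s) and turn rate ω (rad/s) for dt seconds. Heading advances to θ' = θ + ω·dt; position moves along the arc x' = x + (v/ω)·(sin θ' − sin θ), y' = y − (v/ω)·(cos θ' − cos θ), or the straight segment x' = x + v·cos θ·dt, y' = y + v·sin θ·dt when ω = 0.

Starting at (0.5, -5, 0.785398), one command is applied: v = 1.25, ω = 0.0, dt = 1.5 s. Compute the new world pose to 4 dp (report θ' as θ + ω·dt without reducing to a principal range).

θ' = 0.7854 + 0.0·1.5 = 0.7854
ω = 0 → straight: x' = 0.5 + 1.25·cos(0.7854)·1.5 = 1.8258
y' = -5 + 1.25·sin(0.7854)·1.5 = -3.6742

(1.8258, -3.6742, 0.7854)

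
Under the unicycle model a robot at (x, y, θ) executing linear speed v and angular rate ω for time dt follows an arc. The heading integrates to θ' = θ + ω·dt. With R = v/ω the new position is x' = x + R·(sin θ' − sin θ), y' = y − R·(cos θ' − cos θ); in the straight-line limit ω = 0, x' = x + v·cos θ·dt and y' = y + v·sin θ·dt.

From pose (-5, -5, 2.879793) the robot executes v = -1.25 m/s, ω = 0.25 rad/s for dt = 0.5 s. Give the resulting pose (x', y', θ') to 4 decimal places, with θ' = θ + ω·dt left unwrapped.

(-4.3878, -5.1237, 3.0048)

θ' = 2.8798 + 0.25·0.5 = 3.0048
R = v/ω = -1.25/0.25 = -5.0000
x' = -5 + -5.0000·(sin 3.0048 − sin 2.8798) = -4.3878
y' = -5 − -5.0000·(cos 3.0048 − cos 2.8798) = -5.1237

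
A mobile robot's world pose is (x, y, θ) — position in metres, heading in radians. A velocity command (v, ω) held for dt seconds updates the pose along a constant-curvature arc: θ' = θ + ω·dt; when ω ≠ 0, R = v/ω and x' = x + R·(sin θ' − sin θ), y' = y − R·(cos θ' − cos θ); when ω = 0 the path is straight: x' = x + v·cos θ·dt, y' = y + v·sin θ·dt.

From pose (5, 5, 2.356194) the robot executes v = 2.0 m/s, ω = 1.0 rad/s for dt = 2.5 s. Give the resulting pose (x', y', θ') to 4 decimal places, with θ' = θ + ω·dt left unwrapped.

θ' = 2.3562 + 1.0·2.5 = 4.8562
R = v/ω = 2.0/1.0 = 2.0000
x' = 5 + 2.0000·(sin 4.8562 − sin 2.3562) = 1.6064
y' = 5 − 2.0000·(cos 4.8562 − cos 2.3562) = 3.2992

(1.6064, 3.2992, 4.8562)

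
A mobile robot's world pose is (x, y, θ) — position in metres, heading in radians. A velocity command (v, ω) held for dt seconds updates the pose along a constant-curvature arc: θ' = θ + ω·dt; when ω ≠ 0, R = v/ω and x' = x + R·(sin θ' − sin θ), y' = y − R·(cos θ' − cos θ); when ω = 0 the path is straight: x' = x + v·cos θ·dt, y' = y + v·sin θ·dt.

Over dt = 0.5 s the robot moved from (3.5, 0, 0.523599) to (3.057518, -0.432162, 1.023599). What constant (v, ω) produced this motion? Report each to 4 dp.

v = -1.2500, ω = 1.0000

Δθ = 1.023599 − 0.523599 = 0.500000
ω = Δθ/dt = 0.500000/0.5 = 1.0000
R = Δx/(sin θ' − sin θ) = -1.2500
v = R·ω = -1.2500·1.0000 = -1.2500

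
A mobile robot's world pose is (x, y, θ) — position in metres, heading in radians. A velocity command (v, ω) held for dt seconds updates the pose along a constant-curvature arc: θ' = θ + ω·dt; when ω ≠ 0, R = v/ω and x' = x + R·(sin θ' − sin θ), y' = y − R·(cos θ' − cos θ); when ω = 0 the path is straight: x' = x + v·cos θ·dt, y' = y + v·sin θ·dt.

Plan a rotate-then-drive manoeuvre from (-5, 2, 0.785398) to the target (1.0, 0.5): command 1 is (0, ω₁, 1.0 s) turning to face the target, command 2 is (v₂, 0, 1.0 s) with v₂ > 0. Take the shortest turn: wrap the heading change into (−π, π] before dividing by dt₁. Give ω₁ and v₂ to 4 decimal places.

heading to target = atan2(0.5−2, 1−-5) = -0.2450
Δθ = wrap(-0.2450 − 0.7854) = -1.0304; ω₁ = Δθ/dt₁ = -1.0304
distance = √((1−-5)² + (0.5−2)²) = 6.1847; v₂ = distance/dt₂ = 6.1847

ω₁ = -1.0304, v₂ = 6.1847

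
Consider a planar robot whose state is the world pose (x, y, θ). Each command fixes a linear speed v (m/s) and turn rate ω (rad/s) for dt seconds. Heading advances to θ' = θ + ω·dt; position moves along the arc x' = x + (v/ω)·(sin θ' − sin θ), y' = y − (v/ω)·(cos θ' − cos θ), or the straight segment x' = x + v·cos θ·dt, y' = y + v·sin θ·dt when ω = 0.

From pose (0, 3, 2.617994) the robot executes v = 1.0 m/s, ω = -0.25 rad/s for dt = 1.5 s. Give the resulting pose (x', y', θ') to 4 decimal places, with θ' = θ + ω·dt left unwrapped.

θ' = 2.6180 + -0.25·1.5 = 2.2430
R = v/ω = 1.0/-0.25 = -4.0000
x' = 0 + -4.0000·(sin 2.2430 − sin 2.6180) = -1.1298
y' = 3 − -4.0000·(cos 2.2430 − cos 2.6180) = 3.9733

(-1.1298, 3.9733, 2.2430)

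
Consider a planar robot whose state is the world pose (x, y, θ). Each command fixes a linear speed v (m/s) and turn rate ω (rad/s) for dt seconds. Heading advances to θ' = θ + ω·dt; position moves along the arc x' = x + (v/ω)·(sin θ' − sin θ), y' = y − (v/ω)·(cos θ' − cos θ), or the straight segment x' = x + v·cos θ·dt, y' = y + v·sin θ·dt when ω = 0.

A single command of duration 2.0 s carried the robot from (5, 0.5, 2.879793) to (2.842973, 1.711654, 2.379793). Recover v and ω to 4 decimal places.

Δθ = 2.379793 − 2.879793 = -0.500000
ω = Δθ/dt = -0.500000/2.0 = -0.2500
R = Δx/(sin θ' − sin θ) = -5.0000
v = R·ω = -5.0000·-0.2500 = 1.2500

v = 1.2500, ω = -0.2500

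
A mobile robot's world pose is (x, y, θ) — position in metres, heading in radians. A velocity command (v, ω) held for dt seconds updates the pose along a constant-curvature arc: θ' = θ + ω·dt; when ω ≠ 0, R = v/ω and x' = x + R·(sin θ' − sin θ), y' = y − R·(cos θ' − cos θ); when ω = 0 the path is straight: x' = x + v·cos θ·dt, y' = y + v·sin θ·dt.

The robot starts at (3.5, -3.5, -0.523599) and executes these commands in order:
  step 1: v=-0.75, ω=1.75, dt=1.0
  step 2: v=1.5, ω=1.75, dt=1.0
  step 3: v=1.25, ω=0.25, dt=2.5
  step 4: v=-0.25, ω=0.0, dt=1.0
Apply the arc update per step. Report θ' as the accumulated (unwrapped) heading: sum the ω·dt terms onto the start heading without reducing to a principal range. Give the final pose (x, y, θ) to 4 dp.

(-0.6006, -2.9319, 3.6014)

step 1: θ'=1.2264 (R=-0.4286) → pose (2.8823, -3.7265, 1.2264)
step 2: θ'=2.9764 (R=0.8571) → pose (2.2164, -2.5916, 2.9764)
step 3: θ'=3.6014 (R=5.0000) → pose (-0.8246, -3.0428, 3.6014)
step 4: θ'=3.6014 (straight) → pose (-0.6006, -2.9319, 3.6014)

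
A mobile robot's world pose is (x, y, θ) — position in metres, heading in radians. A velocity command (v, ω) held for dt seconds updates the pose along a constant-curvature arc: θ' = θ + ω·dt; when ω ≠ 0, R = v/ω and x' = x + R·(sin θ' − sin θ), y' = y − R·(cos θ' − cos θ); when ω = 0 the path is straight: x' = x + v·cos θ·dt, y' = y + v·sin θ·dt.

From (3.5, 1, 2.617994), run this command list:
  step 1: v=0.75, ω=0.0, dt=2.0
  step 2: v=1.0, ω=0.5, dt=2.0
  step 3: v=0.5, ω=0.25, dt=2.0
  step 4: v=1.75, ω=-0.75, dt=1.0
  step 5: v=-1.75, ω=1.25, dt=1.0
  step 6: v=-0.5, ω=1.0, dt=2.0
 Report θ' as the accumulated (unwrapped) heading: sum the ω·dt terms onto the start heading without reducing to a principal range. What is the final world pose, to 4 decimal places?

(-1.4479, 1.9225, 6.6180)

step 1: θ'=2.6180 (straight) → pose (2.2010, 1.7500, 2.6180)
step 2: θ'=3.6180 (R=2.0000) → pose (0.2838, 1.7953, 3.6180)
step 3: θ'=4.1180 (R=2.0000) → pose (-0.4560, 1.1380, 4.1180)
step 4: θ'=3.3680 (R=-2.3333) → pose (-1.8654, 0.1709, 3.3680)
step 5: θ'=4.6180 (R=-1.4000) → pose (-0.7859, 1.4032, 4.6180)
step 6: θ'=6.6180 (R=-0.5000) → pose (-1.4479, 1.9225, 6.6180)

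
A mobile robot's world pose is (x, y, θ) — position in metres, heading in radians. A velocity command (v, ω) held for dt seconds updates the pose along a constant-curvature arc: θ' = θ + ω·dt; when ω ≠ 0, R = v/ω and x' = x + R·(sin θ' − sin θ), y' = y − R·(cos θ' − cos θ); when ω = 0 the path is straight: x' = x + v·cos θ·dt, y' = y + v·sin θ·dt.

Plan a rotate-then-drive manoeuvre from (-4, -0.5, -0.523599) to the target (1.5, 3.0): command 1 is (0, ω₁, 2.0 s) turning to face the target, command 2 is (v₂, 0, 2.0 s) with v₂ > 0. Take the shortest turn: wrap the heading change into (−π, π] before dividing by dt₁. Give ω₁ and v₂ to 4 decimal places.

ω₁ = 0.5452, v₂ = 3.2596

heading to target = atan2(3−-0.5, 1.5−-4) = 0.5667
Δθ = wrap(0.5667 − -0.5236) = 1.0903; ω₁ = Δθ/dt₁ = 0.5452
distance = √((1.5−-4)² + (3−-0.5)²) = 6.5192; v₂ = distance/dt₂ = 3.2596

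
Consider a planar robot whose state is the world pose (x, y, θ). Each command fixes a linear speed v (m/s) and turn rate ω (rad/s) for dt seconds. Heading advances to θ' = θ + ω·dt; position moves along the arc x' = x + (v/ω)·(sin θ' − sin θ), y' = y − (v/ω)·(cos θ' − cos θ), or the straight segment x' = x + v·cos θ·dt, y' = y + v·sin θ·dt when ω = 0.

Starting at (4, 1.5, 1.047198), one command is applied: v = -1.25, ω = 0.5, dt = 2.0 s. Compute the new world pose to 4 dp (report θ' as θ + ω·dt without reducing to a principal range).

(3.9434, -0.8965, 2.0472)

θ' = 1.0472 + 0.5·2.0 = 2.0472
R = v/ω = -1.25/0.5 = -2.5000
x' = 4 + -2.5000·(sin 2.0472 − sin 1.0472) = 3.9434
y' = 1.5 − -2.5000·(cos 2.0472 − cos 1.0472) = -0.8965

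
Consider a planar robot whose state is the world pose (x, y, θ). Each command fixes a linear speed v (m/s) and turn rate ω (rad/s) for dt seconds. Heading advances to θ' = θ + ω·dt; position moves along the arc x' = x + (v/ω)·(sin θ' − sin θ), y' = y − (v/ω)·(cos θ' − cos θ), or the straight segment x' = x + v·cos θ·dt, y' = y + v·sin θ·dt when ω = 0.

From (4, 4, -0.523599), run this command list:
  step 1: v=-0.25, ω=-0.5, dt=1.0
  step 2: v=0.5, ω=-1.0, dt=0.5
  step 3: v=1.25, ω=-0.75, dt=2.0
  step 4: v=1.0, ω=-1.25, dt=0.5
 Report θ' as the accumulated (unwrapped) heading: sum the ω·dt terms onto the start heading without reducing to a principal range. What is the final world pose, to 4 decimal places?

(1.9442, 2.2977, -3.6486)

step 1: θ'=-1.0236 (R=0.5000) → pose (3.8230, 4.1729, -1.0236)
step 2: θ'=-1.5236 (R=-0.5000) → pose (3.8955, 3.9363, -1.5236)
step 3: θ'=-3.0236 (R=-1.6667) → pose (2.4268, 2.2026, -3.0236)
step 4: θ'=-3.6486 (R=-0.8000) → pose (1.9442, 2.2977, -3.6486)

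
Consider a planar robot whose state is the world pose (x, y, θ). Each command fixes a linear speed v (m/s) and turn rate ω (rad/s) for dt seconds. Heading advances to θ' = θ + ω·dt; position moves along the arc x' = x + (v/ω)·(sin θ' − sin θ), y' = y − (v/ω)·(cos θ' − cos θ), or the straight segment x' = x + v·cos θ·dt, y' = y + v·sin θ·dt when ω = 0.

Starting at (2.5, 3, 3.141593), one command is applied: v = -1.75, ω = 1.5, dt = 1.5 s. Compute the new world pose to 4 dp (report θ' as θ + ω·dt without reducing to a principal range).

(3.4078, 4.8995, 5.3916)

θ' = 3.1416 + 1.5·1.5 = 5.3916
R = v/ω = -1.75/1.5 = -1.1667
x' = 2.5 + -1.1667·(sin 5.3916 − sin 3.1416) = 3.4078
y' = 3 − -1.1667·(cos 5.3916 − cos 3.1416) = 4.8995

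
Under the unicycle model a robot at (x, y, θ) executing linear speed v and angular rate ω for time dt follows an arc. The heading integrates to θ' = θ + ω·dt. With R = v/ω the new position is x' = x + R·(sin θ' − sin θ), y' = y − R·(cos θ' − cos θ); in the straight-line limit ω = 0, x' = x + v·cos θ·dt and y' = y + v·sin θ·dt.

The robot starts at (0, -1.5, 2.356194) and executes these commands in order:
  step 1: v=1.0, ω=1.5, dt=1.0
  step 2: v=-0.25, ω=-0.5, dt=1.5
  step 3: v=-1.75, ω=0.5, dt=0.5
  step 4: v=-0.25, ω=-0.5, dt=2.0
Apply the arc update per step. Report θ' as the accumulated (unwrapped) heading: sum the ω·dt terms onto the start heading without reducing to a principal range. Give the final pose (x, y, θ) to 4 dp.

step 1: θ'=3.8562 (R=0.6667) → pose (-0.9083, -1.4678, 3.8562)
step 2: θ'=3.1062 (R=0.5000) → pose (-0.5629, -1.3458, 3.1062)
step 3: θ'=3.3562 (R=-3.5000) → pose (0.3063, -1.2677, 3.3562)
step 4: θ'=2.3562 (R=0.5000) → pose (0.7663, -1.4027, 2.3562)

(0.7663, -1.4027, 2.3562)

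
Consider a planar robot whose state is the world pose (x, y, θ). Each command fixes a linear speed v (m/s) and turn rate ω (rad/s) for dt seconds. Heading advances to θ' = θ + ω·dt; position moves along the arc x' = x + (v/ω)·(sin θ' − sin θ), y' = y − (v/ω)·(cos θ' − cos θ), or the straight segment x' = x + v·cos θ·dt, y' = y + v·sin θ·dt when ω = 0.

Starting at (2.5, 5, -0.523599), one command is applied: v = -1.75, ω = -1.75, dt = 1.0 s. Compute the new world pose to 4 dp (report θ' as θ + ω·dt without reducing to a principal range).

(2.2370, 6.5124, -2.2736)

θ' = -0.5236 + -1.75·1.0 = -2.2736
R = v/ω = -1.75/-1.75 = 1.0000
x' = 2.5 + 1.0000·(sin -2.2736 − sin -0.5236) = 2.2370
y' = 5 − 1.0000·(cos -2.2736 − cos -0.5236) = 6.5124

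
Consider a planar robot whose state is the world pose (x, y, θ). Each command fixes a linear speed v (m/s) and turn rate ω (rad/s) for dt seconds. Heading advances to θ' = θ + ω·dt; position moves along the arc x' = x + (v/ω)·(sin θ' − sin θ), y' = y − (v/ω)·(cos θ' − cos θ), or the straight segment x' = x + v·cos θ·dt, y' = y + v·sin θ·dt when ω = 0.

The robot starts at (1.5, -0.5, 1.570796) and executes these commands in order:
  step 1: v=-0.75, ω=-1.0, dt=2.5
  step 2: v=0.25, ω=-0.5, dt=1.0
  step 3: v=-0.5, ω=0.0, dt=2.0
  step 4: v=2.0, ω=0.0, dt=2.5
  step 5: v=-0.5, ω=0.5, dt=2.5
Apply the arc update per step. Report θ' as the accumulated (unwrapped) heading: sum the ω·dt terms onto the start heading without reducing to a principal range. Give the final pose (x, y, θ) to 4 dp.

step 1: θ'=-0.9292 (R=0.7500) → pose (0.1491, -0.9489, -0.9292)
step 2: θ'=-1.4292 (R=-0.5000) → pose (0.2436, -1.1775, -1.4292)
step 3: θ'=-1.4292 (straight) → pose (0.1024, -0.1875, -1.4292)
step 4: θ'=-1.4292 (straight) → pose (0.8080, -5.1375, -1.4292)
step 5: θ'=-0.1792 (R=-1.0000) → pose (-0.0037, -4.2946, -0.1792)

(-0.0037, -4.2946, -0.1792)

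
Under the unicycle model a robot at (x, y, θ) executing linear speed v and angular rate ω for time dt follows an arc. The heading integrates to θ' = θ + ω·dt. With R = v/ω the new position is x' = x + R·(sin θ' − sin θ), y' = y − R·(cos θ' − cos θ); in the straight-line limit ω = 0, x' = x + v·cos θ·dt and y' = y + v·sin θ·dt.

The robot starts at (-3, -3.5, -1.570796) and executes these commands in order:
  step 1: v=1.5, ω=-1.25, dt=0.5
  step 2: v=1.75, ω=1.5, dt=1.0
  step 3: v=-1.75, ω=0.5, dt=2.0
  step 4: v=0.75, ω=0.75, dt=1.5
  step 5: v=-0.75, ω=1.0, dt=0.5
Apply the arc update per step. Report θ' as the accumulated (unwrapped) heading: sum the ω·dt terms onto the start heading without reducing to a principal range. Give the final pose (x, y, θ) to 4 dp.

step 1: θ'=-2.1958 (R=-1.2000) → pose (-3.2268, -4.2021, -2.1958)
step 2: θ'=-0.6958 (R=1.1667) → pose (-3.0285, -5.7802, -0.6958)
step 3: θ'=0.3042 (R=-3.5000) → pose (-6.3204, -5.1273, 0.3042)
step 4: θ'=1.4292 (R=1.0000) → pose (-5.6299, -4.3143, 1.4292)
step 5: θ'=1.9292 (R=-0.7500) → pose (-5.5898, -4.6833, 1.9292)

(-5.5898, -4.6833, 1.9292)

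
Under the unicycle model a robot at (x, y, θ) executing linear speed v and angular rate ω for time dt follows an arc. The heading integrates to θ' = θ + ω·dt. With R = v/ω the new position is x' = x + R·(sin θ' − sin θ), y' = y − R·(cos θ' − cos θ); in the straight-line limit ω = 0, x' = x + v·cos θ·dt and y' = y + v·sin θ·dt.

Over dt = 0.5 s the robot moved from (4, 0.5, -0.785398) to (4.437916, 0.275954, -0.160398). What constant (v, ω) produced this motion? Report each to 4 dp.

Δθ = -0.160398 − -0.785398 = 0.625000
ω = Δθ/dt = 0.625000/0.5 = 1.2500
R = Δx/(sin θ' − sin θ) = 0.8000
v = R·ω = 0.8000·1.2500 = 1.0000

v = 1.0000, ω = 1.2500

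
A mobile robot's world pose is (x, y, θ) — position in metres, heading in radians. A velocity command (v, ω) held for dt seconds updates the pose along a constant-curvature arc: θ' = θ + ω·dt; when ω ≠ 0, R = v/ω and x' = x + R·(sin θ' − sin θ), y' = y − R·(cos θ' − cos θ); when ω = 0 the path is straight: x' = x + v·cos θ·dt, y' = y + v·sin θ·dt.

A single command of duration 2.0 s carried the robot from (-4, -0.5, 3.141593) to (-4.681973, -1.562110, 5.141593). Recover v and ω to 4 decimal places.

v = 0.7500, ω = 1.0000

Δθ = 5.141593 − 3.141593 = 2.000000
ω = Δθ/dt = 2.000000/2.0 = 1.0000
R = −Δy/(cos θ' − cos θ) = 0.7500
v = R·ω = 0.7500·1.0000 = 0.7500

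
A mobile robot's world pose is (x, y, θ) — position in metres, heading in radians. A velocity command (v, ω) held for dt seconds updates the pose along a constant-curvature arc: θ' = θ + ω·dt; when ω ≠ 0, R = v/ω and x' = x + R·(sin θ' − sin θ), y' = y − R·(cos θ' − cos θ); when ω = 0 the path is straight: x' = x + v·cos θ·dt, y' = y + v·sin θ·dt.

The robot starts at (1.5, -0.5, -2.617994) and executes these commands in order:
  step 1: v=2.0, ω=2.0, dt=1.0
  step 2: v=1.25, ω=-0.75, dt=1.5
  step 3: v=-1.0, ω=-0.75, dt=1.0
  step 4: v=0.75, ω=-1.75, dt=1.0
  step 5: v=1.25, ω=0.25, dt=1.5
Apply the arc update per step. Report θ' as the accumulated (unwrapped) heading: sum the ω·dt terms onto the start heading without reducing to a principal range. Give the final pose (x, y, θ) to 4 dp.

step 1: θ'=-0.6180 (R=1.0000) → pose (1.4206, -2.1811, -0.6180)
step 2: θ'=-1.7430 (R=-1.6667) → pose (2.0969, -3.8251, -1.7430)
step 3: θ'=-2.4930 (R=1.3333) → pose (2.6051, -2.9909, -2.4930)
step 4: θ'=-4.2430 (R=-0.4286) → pose (1.9640, -2.8433, -4.2430)
step 5: θ'=-3.8680 (R=5.0000) → pose (0.8257, -1.3671, -3.8680)

(0.8257, -1.3671, -3.8680)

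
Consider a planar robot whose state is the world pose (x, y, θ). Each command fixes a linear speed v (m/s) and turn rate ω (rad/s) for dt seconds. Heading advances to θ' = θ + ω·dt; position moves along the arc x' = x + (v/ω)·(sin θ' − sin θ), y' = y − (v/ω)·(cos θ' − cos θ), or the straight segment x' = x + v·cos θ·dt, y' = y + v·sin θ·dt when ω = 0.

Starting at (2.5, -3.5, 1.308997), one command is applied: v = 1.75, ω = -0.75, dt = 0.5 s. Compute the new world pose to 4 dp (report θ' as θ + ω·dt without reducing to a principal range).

θ' = 1.3090 + -0.75·0.5 = 0.9340
R = v/ω = 1.75/-0.75 = -2.3333
x' = 2.5 + -2.3333·(sin 0.9340 − sin 1.3090) = 2.8778
y' = -3.5 − -2.3333·(cos 0.9340 − cos 1.3090) = -2.7165

(2.8778, -2.7165, 0.9340)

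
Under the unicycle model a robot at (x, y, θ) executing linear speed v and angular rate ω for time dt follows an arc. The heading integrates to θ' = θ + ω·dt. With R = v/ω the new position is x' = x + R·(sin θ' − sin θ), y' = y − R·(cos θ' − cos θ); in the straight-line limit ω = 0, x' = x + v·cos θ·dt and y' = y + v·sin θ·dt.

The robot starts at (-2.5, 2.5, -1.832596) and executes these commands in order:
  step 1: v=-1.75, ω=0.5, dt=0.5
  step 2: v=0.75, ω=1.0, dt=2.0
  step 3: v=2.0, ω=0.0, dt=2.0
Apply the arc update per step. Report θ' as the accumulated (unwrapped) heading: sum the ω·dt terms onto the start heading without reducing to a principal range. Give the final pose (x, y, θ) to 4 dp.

step 1: θ'=-1.5826 (R=-3.5000) → pose (-2.3810, 3.3646, -1.5826)
step 2: θ'=0.4174 (R=0.7500) → pose (-1.3270, 2.6701, 0.4174)
step 3: θ'=0.4174 (straight) → pose (2.3296, 4.2917, 0.4174)

(2.3296, 4.2917, 0.4174)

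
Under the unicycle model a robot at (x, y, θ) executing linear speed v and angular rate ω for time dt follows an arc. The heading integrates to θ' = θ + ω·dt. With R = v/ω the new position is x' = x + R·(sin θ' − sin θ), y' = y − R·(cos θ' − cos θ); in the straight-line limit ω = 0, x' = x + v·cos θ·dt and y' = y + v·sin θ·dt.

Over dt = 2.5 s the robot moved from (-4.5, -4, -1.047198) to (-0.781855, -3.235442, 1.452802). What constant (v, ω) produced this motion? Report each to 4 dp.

Δθ = 1.452802 − -1.047198 = 2.500000
ω = Δθ/dt = 2.500000/2.5 = 1.0000
R = Δx/(sin θ' − sin θ) = 2.0000
v = R·ω = 2.0000·1.0000 = 2.0000

v = 2.0000, ω = 1.0000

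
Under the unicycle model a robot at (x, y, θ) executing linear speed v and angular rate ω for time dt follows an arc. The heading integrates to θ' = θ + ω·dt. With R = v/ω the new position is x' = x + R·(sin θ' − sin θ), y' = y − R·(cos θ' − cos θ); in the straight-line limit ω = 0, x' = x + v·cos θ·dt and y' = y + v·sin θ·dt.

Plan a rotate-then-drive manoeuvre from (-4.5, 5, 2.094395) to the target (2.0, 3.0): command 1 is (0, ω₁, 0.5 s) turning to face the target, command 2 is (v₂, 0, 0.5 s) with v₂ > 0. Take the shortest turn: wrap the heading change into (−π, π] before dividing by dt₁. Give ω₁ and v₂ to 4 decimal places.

heading to target = atan2(3−5, 2−-4.5) = -0.2985
Δθ = wrap(-0.2985 − 2.0944) = -2.3929; ω₁ = Δθ/dt₁ = -4.7858
distance = √((2−-4.5)² + (3−5)²) = 6.8007; v₂ = distance/dt₂ = 13.6015

ω₁ = -4.7858, v₂ = 13.6015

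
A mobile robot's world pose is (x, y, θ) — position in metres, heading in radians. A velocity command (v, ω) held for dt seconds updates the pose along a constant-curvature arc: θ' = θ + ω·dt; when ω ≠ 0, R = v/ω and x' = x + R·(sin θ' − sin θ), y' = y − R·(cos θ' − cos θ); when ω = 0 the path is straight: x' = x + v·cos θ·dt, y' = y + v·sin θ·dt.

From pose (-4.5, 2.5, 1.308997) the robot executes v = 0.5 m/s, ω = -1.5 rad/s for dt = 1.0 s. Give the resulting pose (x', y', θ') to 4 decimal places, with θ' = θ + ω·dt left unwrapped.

θ' = 1.3090 + -1.5·1.0 = -0.1910
R = v/ω = 0.5/-1.5 = -0.3333
x' = -4.5 + -0.3333·(sin -0.1910 − sin 1.3090) = -4.1147
y' = 2.5 − -0.3333·(cos -0.1910 − cos 1.3090) = 2.7410

(-4.1147, 2.7410, -0.1910)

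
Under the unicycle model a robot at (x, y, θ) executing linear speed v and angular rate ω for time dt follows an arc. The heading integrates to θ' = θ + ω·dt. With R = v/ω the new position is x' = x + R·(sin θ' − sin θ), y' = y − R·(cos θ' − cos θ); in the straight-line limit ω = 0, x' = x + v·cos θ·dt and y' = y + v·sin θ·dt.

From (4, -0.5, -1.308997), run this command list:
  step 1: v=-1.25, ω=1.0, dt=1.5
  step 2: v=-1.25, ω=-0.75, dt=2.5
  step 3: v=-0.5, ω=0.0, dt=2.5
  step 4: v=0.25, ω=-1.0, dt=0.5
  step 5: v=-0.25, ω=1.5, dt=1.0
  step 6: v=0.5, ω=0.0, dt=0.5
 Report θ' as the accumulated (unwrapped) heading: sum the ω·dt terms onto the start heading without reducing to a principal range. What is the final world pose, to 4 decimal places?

step 1: θ'=0.1910 (R=-1.2500) → pose (2.5553, 0.4037, 0.1910)
step 2: θ'=-1.6840 (R=1.6667) → pose (0.5829, 2.2284, -1.6840)
step 3: θ'=-1.6840 (straight) → pose (0.7241, 3.4704, -1.6840)
step 4: θ'=-2.1840 (R=-0.2500) → pose (0.6801, 3.3547, -2.1840)
step 5: θ'=-0.6840 (R=-0.1667) → pose (0.6491, 3.5798, -0.6840)
step 6: θ'=-0.6840 (straight) → pose (0.8429, 3.4218, -0.6840)

(0.8429, 3.4218, -0.6840)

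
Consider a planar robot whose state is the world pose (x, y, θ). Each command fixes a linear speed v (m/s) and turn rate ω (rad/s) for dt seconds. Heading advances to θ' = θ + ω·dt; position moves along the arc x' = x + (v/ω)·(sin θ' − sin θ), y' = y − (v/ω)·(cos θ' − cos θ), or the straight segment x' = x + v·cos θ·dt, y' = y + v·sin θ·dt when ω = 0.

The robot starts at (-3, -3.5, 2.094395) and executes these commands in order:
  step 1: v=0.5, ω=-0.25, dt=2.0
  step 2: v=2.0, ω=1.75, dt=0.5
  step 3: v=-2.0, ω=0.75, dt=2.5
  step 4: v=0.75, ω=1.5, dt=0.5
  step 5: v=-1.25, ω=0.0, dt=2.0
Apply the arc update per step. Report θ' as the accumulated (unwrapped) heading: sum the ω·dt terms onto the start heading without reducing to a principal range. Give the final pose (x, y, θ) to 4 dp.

(-0.4790, 1.4008, 5.0944)

step 1: θ'=1.5944 (R=-2.0000) → pose (-3.2674, -2.5472, 1.5944)
step 2: θ'=2.4694 (R=1.1429) → pose (-3.6983, -1.6799, 2.4694)
step 3: θ'=4.3444 (R=-2.6667) → pose (0.4504, -0.5527, 4.3444)
step 4: θ'=5.0944 (R=0.5000) → pose (0.4530, -0.9190, 5.0944)
step 5: θ'=5.0944 (straight) → pose (-0.4790, 1.4008, 5.0944)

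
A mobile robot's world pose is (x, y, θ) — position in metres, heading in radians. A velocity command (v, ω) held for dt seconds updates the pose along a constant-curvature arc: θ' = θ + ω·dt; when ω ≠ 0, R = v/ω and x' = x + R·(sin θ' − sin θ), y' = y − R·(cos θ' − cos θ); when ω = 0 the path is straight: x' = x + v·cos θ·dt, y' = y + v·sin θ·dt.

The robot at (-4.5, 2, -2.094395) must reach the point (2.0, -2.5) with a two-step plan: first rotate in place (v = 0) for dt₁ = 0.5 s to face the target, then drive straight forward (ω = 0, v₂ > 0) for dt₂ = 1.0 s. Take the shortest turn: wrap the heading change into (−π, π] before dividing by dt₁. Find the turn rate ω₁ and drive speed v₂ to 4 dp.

heading to target = atan2(-2.5−2, 2−-4.5) = -0.6055
Δθ = wrap(-0.6055 − -2.0944) = 1.4889; ω₁ = Δθ/dt₁ = 2.9777
distance = √((2−-4.5)² + (-2.5−2)²) = 7.9057; v₂ = distance/dt₂ = 7.9057

ω₁ = 2.9777, v₂ = 7.9057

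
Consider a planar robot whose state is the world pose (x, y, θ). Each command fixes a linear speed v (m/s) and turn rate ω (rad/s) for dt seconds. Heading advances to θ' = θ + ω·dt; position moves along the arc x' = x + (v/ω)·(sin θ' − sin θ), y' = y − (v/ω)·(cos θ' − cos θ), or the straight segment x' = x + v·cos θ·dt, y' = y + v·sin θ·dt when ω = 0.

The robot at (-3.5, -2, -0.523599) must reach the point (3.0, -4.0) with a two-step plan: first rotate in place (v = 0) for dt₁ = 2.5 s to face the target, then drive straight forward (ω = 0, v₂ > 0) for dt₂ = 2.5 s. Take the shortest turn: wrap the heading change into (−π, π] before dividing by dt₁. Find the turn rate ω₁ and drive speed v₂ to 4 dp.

heading to target = atan2(-4−-2, 3−-3.5) = -0.2985
Δθ = wrap(-0.2985 − -0.5236) = 0.2251; ω₁ = Δθ/dt₁ = 0.0900
distance = √((3−-3.5)² + (-4−-2)²) = 6.8007; v₂ = distance/dt₂ = 2.7203

ω₁ = 0.0900, v₂ = 2.7203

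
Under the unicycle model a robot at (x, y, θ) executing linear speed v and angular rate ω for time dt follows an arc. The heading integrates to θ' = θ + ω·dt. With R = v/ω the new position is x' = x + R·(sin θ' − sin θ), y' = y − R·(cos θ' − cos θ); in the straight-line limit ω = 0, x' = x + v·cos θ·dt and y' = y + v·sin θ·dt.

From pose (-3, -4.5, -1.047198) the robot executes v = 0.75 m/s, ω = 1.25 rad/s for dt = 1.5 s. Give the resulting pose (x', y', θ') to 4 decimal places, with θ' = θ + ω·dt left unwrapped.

(-2.0385, -4.6059, 0.8278)

θ' = -1.0472 + 1.25·1.5 = 0.8278
R = v/ω = 0.75/1.25 = 0.6000
x' = -3 + 0.6000·(sin 0.8278 − sin -1.0472) = -2.0385
y' = -4.5 − 0.6000·(cos 0.8278 − cos -1.0472) = -4.6059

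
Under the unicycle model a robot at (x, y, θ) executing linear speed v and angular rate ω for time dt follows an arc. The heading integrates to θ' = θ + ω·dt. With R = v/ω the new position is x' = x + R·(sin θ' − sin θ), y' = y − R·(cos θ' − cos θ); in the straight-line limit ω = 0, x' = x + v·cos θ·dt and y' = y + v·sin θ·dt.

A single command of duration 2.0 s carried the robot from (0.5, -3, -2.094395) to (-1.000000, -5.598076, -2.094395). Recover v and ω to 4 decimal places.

v = 1.5000, ω = 0.0000

Δθ = -2.094395 − -2.094395 = 0.000000
ω = Δθ/dt = 0.000000/2.0 = 0.0000
ω = 0 → v = (Δx·cos θ + Δy·sin θ)/dt = 1.5000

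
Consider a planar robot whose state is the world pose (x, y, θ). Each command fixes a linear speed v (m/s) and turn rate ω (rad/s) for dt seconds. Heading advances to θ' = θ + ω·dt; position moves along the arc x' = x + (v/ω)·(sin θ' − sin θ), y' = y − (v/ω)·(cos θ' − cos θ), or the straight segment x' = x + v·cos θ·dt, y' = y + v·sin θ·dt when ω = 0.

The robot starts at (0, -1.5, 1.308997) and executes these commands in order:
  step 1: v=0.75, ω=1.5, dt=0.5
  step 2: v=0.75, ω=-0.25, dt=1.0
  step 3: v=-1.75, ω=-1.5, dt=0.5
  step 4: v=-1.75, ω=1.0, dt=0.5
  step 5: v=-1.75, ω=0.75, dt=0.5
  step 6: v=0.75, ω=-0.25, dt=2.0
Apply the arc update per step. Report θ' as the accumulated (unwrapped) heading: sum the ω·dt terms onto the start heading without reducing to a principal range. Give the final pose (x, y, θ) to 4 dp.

step 1: θ'=2.0590 (R=0.5000) → pose (-0.0414, -1.1361, 2.0590)
step 2: θ'=1.8090 (R=-3.0000) → pose (-0.3071, -0.4368, 1.8090)
step 3: θ'=1.0590 (R=1.1667) → pose (-0.4237, -1.2835, 1.0590)
step 4: θ'=1.5590 (R=-1.7500) → pose (-0.6478, -2.1199, 1.5590)
step 5: θ'=1.9340 (R=-2.3333) → pose (-0.4957, -2.9764, 1.9340)
step 6: θ'=1.4340 (R=-3.0000) → pose (-0.6634, -1.5014, 1.4340)

(-0.6634, -1.5014, 1.4340)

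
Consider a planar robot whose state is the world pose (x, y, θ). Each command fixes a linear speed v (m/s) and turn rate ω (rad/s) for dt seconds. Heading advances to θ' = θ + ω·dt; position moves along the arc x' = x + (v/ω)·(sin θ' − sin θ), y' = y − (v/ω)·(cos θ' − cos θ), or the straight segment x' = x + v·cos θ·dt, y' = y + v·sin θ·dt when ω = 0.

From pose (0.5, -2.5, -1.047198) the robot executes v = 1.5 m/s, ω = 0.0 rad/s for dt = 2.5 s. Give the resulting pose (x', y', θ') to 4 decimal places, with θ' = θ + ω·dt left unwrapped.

θ' = -1.0472 + 0.0·2.5 = -1.0472
ω = 0 → straight: x' = 0.5 + 1.5·cos(-1.0472)·2.5 = 2.3750
y' = -2.5 + 1.5·sin(-1.0472)·2.5 = -5.7476

(2.3750, -5.7476, -1.0472)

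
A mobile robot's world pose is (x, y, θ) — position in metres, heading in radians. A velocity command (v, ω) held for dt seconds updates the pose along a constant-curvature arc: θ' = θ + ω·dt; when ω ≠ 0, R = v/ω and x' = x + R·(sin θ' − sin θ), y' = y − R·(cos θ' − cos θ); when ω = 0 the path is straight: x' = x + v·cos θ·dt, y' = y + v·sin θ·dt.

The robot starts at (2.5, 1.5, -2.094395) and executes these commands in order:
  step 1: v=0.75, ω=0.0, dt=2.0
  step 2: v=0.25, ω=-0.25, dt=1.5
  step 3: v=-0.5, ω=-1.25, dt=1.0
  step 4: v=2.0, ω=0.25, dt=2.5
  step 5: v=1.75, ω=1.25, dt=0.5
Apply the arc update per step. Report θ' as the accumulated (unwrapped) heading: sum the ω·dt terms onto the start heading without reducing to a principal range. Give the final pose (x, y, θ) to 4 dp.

(-3.5784, 0.9274, -2.4694)

step 1: θ'=-2.0944 (straight) → pose (1.7500, 0.2010, -2.0944)
step 2: θ'=-2.4694 (R=-1.0000) → pose (1.5067, -0.0815, -2.4694)
step 3: θ'=-3.7194 (R=0.4000) → pose (1.9742, -0.0594, -3.7194)
step 4: θ'=-3.0944 (R=8.0000) → pose (-2.7727, 1.2304, -3.0944)
step 5: θ'=-2.4694 (R=1.4000) → pose (-3.5784, 0.9274, -2.4694)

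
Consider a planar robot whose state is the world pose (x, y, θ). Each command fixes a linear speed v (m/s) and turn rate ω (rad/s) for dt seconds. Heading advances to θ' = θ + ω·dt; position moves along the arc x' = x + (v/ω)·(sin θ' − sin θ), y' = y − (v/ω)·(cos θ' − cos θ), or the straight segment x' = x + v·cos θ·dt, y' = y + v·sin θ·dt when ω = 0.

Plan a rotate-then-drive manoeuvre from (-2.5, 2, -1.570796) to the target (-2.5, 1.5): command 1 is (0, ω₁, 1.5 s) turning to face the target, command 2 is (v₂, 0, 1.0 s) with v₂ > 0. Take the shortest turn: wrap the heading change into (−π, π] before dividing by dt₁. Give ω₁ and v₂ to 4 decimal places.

ω₁ = 0.0000, v₂ = 0.5000

heading to target = atan2(1.5−2, -2.5−-2.5) = -1.5708
Δθ = wrap(-1.5708 − -1.5708) = 0.0000; ω₁ = Δθ/dt₁ = 0.0000
distance = √((-2.5−-2.5)² + (1.5−2)²) = 0.5000; v₂ = distance/dt₂ = 0.5000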